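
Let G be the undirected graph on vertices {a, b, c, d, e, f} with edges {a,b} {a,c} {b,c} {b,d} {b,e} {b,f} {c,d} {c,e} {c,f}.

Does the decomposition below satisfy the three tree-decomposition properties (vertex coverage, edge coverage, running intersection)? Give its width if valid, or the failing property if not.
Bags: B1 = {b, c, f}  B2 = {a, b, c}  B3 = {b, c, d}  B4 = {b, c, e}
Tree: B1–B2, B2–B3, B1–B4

Vertex coverage: the bags together contain {a, b, c, d, e, f}, the full vertex set. Edge coverage: each edge of G has both endpoints in at least one bag. Running intersection: for every vertex, the bags containing it form a connected subtree. All three properties hold, so this is a valid tree decomposition of width max|bag| − 1 = 2, and hence tw(G) ≤ 2.

Yes; width 2.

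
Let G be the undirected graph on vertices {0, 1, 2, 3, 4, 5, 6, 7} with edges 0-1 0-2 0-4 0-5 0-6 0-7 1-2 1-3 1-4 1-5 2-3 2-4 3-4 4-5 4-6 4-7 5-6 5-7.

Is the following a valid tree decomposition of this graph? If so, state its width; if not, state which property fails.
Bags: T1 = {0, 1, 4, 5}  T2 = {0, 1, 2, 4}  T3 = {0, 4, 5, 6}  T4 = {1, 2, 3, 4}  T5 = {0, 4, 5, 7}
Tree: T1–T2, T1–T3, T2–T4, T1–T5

Yes; width 3.

Vertex coverage: the bags together contain {0, 1, 2, 3, 4, 5, 6, 7}, the full vertex set. Edge coverage: each edge of G has both endpoints in at least one bag. Running intersection: for every vertex, the bags containing it form a connected subtree. All three properties hold, so this is a valid tree decomposition of width max|bag| − 1 = 3, and hence tw(G) ≤ 3.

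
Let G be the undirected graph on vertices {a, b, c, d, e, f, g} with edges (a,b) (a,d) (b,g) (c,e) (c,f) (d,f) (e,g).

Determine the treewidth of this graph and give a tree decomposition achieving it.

Treewidth 2.
One such decomposition:
Bags: B1 = {b, e, g}  B2 = {b, c, e}  B3 = {b, c, f}  B4 = {b, d, f}  B5 = {a, b, d}
Tree: B1–B2, B2–B3, B3–B4, B4–B5

Every bag has size at most 3, so the width is 3 − 1 = 2 and tw(G) ≤ 2. Since b–g–e–c–f–d–a–b is a cycle in G, G is not acyclic. Forests are exactly the graphs of treewidth ≤ 1, so tw(G) ≥ 2. Therefore the treewidth is 2.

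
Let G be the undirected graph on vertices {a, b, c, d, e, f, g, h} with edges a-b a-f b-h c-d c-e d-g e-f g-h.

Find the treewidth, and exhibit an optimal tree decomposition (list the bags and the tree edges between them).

Treewidth 2.
One such decomposition:
Bags: B1 = {a, b, f}  B2 = {b, e, f}  B3 = {b, c, e}  B4 = {b, c, d}  B5 = {b, d, g}  B6 = {b, g, h}
Tree: B1–B2, B2–B3, B3–B4, B4–B5, B5–B6

The largest bag has 3 vertices, giving width 2; this decomposition certifies tw(G) ≤ 2. For the lower bound, G contains the cycle b–a–f–e–c–d–g–h–b, so G is not a forest; only forests have treewidth ≤ 1, hence tw(G) ≥ 2. The upper and lower bounds meet at 2, so that is the treewidth.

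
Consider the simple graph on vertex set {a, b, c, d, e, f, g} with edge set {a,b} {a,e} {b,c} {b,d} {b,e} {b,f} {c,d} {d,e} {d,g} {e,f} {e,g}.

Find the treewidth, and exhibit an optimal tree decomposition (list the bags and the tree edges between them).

Treewidth 2.
One such decomposition:
Bags: B1 = {b, d, e}  B2 = {d, e, g}  B3 = {b, e, f}  B4 = {b, c, d}  B5 = {a, b, e}
Tree: B1–B2, B1–B3, B1–B4, B1–B5

Every bag has size at most 3, so the width is 3 − 1 = 2 and tw(G) ≤ 2. For the lower bound, the 3 vertices {d, e, g} are pairwise adjacent, and any tree decomposition puts a clique entirely inside one bag — forcing width ≥ 2. Hence tw(G) = 2 exactly.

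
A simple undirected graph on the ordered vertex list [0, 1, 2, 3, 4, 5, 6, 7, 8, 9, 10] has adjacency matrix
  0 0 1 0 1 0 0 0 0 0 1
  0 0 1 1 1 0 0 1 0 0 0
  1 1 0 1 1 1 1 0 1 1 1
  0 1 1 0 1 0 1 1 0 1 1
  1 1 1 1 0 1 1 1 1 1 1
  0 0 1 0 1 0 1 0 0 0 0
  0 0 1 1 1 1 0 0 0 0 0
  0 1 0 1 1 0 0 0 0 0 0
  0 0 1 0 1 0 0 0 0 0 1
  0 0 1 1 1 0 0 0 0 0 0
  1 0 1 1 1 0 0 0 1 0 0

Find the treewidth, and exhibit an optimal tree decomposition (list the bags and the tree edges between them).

Each bag holds 4 vertices, so the decomposition has width 3, which upper-bounds the treewidth. On the other hand G contains the 4-clique {0, 2, 4, 10}. A clique must lie in a single bag of any decomposition, so no decomposition can have width below 3. Combining the bounds, tw(G) = 3.

Treewidth 3.
Bags: B1 = {1, 2, 3, 4}  B2 = {2, 3, 4, 6}  B3 = {2, 3, 4, 10}  B4 = {0, 2, 4, 10}  B5 = {2, 4, 8, 10}  B6 = {1, 3, 4, 7}  B7 = {2, 3, 4, 9}  B8 = {2, 4, 5, 6}
Tree: B1–B2, B1–B3, B3–B4, B3–B5, B1–B6, B2–B7, B2–B8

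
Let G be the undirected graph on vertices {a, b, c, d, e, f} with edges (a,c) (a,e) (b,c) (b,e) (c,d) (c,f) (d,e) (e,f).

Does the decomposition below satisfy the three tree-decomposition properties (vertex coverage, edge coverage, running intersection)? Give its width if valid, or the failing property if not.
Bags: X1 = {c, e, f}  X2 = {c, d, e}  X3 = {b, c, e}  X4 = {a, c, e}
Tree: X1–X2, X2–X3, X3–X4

Yes; width 2.

Every vertex of G appears in some bag (union = {a, b, c, d, e, f}); every edge is covered by a bag; and for each vertex v the set of bags containing v is connected in the bag tree. The decomposition is therefore valid. The largest bag has 3 vertices, so the width is 2.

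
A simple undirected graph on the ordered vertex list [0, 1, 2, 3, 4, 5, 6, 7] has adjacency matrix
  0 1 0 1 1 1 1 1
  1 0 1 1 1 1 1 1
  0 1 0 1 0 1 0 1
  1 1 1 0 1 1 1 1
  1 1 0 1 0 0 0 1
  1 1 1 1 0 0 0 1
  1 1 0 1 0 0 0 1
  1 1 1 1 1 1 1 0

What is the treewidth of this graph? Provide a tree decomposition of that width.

Treewidth 4.
One optimal decomposition is:
Bags: B1 = {1, 2, 3, 5, 7}  B2 = {0, 1, 3, 5, 7}  B3 = {0, 1, 3, 4, 7}  B4 = {0, 1, 3, 6, 7}
Tree: B1–B2, B2–B3, B2–B4

Each bag holds 5 vertices, so the decomposition has width 4, which upper-bounds the treewidth. For the lower bound, the 5 vertices {0, 1, 3, 4, 7} are pairwise adjacent, and any tree decomposition puts a clique entirely inside one bag — forcing width ≥ 4. Therefore the treewidth is 4.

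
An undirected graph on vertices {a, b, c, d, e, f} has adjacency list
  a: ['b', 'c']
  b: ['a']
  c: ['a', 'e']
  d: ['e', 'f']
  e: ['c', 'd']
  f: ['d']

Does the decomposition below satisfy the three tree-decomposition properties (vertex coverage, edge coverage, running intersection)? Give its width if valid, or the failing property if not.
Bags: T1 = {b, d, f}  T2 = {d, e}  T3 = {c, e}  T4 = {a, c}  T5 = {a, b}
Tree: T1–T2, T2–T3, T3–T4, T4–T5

A tree decomposition must satisfy three properties: every vertex lies in some bag; for every edge, both endpoints lie together in some bag; and for every vertex, the bags containing it form a connected subtree. Here bags containing vertex b are not connected in the tree, so the decomposition is invalid.

No — bags containing vertex b are not connected in the tree.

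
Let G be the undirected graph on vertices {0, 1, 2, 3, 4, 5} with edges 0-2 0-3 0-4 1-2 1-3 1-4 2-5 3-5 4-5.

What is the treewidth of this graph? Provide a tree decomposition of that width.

Treewidth 3.
Bags: B1 = {2, 3, 4, 5}  B2 = {0, 2, 3, 4}  B3 = {1, 2, 3, 4}
Tree: B1–B2, B2–B3

Each bag holds 4 vertices, so the decomposition has width 3, which upper-bounds the treewidth. For the lower bound: the 4 vertex sets {2,5}, {0,4}, {3}, {1} are disjoint, each induces a connected subgraph, and every pair is joined by at least one edge of G. Contracting each set to a single vertex therefore yields K_{4} as a minor, and since treewidth is minor-monotone, tw(G) ≥ tw(K_{4}) = 3. Hence tw(G) = 3 exactly.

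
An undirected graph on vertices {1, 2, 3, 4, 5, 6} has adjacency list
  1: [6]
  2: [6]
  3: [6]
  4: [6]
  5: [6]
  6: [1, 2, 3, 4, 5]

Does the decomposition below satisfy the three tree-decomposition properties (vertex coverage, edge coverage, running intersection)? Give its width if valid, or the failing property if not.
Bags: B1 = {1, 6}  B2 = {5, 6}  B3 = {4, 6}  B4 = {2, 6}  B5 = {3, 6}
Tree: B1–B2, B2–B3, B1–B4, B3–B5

Vertex coverage: the bags together contain {1, 2, 3, 4, 5, 6}, the full vertex set. Edge coverage: each edge of G has both endpoints in at least one bag. Running intersection: for every vertex, the bags containing it form a connected subtree. All three properties hold, so this is a valid tree decomposition of width max|bag| − 1 = 1, and hence tw(G) ≤ 1.

Yes; width 1.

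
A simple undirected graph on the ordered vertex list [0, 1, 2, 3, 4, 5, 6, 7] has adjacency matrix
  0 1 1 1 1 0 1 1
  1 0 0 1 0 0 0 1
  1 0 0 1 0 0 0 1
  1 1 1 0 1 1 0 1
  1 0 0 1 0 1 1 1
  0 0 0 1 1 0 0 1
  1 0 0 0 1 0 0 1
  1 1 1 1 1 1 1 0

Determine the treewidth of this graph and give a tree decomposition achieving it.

Treewidth 3.
One optimal decomposition is:
Bags: B1 = {0, 2, 3, 7}  B2 = {0, 3, 4, 7}  B3 = {0, 4, 6, 7}  B4 = {0, 1, 3, 7}  B5 = {3, 4, 5, 7}
Tree: B1–B2, B2–B3, B1–B4, B2–B5

Each bag holds 4 vertices, so the decomposition has width 3, which upper-bounds the treewidth. Conversely, {0, 1, 3, 7} is a clique of size 4, and the vertices of any clique must share a bag in every tree decomposition; so some bag has ≥ 4 vertices and tw(G) ≥ 3. Combining the bounds, tw(G) = 3.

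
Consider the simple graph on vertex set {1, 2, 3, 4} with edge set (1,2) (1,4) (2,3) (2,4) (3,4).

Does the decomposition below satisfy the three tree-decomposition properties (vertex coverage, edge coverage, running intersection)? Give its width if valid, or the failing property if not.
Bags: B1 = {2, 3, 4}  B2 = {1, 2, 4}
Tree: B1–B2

Vertex coverage: the bags together contain {1, 2, 3, 4}, the full vertex set. Edge coverage: each edge of G has both endpoints in at least one bag. Running intersection: for every vertex, the bags containing it form a connected subtree. All three properties hold, so this is a valid tree decomposition of width max|bag| − 1 = 2, and hence tw(G) ≤ 2.

Yes; width 2.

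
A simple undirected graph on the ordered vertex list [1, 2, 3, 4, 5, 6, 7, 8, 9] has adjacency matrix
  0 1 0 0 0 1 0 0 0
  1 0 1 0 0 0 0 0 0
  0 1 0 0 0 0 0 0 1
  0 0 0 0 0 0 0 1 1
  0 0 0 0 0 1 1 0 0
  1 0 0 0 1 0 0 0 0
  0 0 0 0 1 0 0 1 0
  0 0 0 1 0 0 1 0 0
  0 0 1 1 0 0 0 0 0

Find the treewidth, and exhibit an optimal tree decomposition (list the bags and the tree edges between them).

Treewidth 2.
Bags: B1 = {4, 7, 8}  B2 = {4, 7, 9}  B3 = {3, 7, 9}  B4 = {2, 3, 7}  B5 = {1, 2, 7}  B6 = {1, 6, 7}  B7 = {5, 6, 7}
Tree: B1–B2, B2–B3, B3–B4, B4–B5, B5–B6, B6–B7

Every bag has size at most 3, so the width is 3 − 1 = 2 and tw(G) ≤ 2. The edges 7–8–4–9–3–2–1–6–5–7 form a cycle, so G is not a tree and its treewidth is at least 2. Hence tw(G) = 2 exactly.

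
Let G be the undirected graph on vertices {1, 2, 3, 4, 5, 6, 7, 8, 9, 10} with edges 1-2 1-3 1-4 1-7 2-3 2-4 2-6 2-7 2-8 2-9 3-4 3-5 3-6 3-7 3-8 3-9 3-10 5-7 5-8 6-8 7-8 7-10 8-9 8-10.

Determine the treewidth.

3

A width-3 tree decomposition is:
Bags: B1 = {2, 3, 7, 8}  B2 = {3, 5, 7, 8}  B3 = {1, 2, 3, 7}  B4 = {2, 3, 8, 9}  B5 = {1, 2, 3, 4}  B6 = {2, 3, 6, 8}  B7 = {3, 7, 8, 10}
Tree: B1–B2, B1–B3, B1–B4, B3–B5, B1–B6, B2–B7
The largest bag has 4 vertices, giving width 3; this decomposition certifies tw(G) ≤ 3. Conversely, {2, 3, 8, 9} is a clique of size 4, and the vertices of any clique must share a bag in every tree decomposition; so some bag has ≥ 4 vertices and tw(G) ≥ 3. Combining the bounds, tw(G) = 3.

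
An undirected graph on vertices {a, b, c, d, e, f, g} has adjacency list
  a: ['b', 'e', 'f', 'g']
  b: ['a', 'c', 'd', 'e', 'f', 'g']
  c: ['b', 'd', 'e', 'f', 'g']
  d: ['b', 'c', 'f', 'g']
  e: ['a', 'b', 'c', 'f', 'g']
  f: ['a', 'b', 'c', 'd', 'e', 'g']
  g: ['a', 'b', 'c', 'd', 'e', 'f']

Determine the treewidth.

4

A width-4 tree decomposition is:
Bags: B1 = {a, b, e, f, g}  B2 = {b, c, e, f, g}  B3 = {b, c, d, f, g}
Tree: B1–B2, B2–B3
The largest bag has 5 vertices, giving width 4; this decomposition certifies tw(G) ≤ 4. On the other hand G contains the 5-clique {b, c, d, f, g}. A clique must lie in a single bag of any decomposition, so no decomposition can have width below 4. Combining the bounds, tw(G) = 4.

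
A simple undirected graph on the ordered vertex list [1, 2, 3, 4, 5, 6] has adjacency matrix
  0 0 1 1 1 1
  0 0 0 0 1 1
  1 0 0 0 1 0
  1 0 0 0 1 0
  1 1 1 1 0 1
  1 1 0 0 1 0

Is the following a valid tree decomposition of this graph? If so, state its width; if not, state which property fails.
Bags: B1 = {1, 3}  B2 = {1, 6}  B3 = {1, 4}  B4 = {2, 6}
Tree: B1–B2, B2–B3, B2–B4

No — vertex 5 appears in no bag.

A tree decomposition must satisfy three properties: every vertex lies in some bag; for every edge, both endpoints lie together in some bag; and for every vertex, the bags containing it form a connected subtree. Here vertex 5 appears in no bag, so the decomposition is invalid.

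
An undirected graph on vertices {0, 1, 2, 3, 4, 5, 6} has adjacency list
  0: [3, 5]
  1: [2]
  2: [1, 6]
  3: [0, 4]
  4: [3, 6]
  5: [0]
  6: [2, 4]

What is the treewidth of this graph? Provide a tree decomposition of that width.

Every bag has size at most 2, so the width is 2 − 1 = 1 and tw(G) ≤ 1. Since G has at least one edge (e.g. 5–0), it is not an edgeless graph, so tw(G) ≥ 1. Combining the bounds, tw(G) = 1.

Treewidth 1.
One optimal decomposition is:
Bags: B1 = {0, 5}  B2 = {0, 3}  B3 = {3, 4}  B4 = {4, 6}  B5 = {2, 6}  B6 = {1, 2}
Tree: B1–B2, B2–B3, B3–B4, B4–B5, B5–B6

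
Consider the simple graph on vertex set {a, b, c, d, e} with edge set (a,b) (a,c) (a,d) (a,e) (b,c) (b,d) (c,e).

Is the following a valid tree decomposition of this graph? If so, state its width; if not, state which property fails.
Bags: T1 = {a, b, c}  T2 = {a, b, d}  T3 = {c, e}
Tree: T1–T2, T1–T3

A tree decomposition must satisfy three properties: every vertex lies in some bag; for every edge, both endpoints lie together in some bag; and for every vertex, the bags containing it form a connected subtree. Here edge (a,e) lies in no bag, so the decomposition is invalid.

No — edge (a,e) lies in no bag.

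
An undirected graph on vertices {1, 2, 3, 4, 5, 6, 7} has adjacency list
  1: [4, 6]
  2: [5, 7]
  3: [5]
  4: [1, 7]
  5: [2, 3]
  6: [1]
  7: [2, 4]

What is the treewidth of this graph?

A width-1 tree decomposition is:
Bags: B1 = {3, 5}  B2 = {2, 5}  B3 = {2, 7}  B4 = {4, 7}  B5 = {1, 4}  B6 = {1, 6}
Tree: B1–B2, B2–B3, B3–B4, B4–B5, B5–B6
Each bag holds 2 vertices, so the decomposition has width 1, which upper-bounds the treewidth. G has an edge, so its treewidth is at least 1. Therefore the treewidth is 1.

1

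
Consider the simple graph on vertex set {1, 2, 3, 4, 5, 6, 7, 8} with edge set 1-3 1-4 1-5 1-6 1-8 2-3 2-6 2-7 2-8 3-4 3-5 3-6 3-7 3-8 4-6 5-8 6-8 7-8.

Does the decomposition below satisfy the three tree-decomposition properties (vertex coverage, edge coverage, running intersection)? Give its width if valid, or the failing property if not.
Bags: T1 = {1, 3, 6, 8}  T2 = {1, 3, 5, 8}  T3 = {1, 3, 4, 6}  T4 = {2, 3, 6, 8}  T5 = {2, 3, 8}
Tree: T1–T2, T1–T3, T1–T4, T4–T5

No — vertex 7 appears in no bag.

A tree decomposition must satisfy three properties: every vertex lies in some bag; for every edge, both endpoints lie together in some bag; and for every vertex, the bags containing it form a connected subtree. Here vertex 7 appears in no bag, so the decomposition is invalid.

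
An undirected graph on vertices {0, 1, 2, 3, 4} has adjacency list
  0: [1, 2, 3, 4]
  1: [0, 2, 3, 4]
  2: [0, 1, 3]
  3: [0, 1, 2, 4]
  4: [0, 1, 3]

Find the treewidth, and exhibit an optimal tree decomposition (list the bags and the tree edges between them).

Treewidth 3.
One optimal decomposition is:
Bags: B1 = {0, 1, 3, 4}  B2 = {0, 1, 2, 3}
Tree: B1–B2

The largest bag has 4 vertices, giving width 3; this decomposition certifies tw(G) ≤ 3. For the lower bound, the 4 vertices {0, 1, 2, 3} are pairwise adjacent, and any tree decomposition puts a clique entirely inside one bag — forcing width ≥ 3. Hence tw(G) = 3 exactly.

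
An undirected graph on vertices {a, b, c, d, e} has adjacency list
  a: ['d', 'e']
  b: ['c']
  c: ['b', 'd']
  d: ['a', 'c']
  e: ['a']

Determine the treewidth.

A width-1 tree decomposition is:
Bags: B1 = {b, c}  B2 = {c, d}  B3 = {a, d}  B4 = {a, e}
Tree: B1–B2, B2–B3, B3–B4
Each bag holds 2 vertices, so the decomposition has width 1, which upper-bounds the treewidth. G has an edge, so its treewidth is at least 1. Therefore the treewidth is 1.

1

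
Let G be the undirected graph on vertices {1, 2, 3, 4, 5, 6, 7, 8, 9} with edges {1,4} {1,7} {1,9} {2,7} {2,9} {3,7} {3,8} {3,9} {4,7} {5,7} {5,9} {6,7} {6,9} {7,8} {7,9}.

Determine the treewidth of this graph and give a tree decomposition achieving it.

Each bag holds 3 vertices, so the decomposition has width 2, which upper-bounds the treewidth. On the other hand G contains the 3-clique {3, 7, 8}. A clique must lie in a single bag of any decomposition, so no decomposition can have width below 2. Hence tw(G) = 2 exactly.

Treewidth 2.
One such decomposition:
Bags: B1 = {3, 7, 9}  B2 = {5, 7, 9}  B3 = {1, 7, 9}  B4 = {6, 7, 9}  B5 = {3, 7, 8}  B6 = {1, 4, 7}  B7 = {2, 7, 9}
Tree: B1–B2, B2–B3, B3–B4, B1–B5, B3–B6, B1–B7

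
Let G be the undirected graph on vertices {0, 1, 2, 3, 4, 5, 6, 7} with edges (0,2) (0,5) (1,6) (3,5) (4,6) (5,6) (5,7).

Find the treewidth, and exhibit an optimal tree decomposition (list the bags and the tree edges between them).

Each bag holds 2 vertices, so the decomposition has width 1, which upper-bounds the treewidth. G has an edge, so its treewidth is at least 1. Hence tw(G) = 1 exactly.

Treewidth 1.
One such decomposition:
Bags: B1 = {5, 6}  B2 = {0, 5}  B3 = {5, 7}  B4 = {3, 5}  B5 = {4, 6}  B6 = {0, 2}  B7 = {1, 6}
Tree: B1–B2, B1–B3, B2–B4, B1–B5, B2–B6, B1–B7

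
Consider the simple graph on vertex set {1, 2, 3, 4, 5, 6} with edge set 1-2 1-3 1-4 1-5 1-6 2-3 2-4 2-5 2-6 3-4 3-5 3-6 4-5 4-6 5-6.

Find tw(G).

5

A width-5 tree decomposition is:
Bags: B1 = {1, 2, 3, 4, 5, 6}
Tree: (single bag)
With just one bag of size 6, the width is 6 − 1 = 5, so tw(G) ≤ 5. Conversely, {1, 2, 3, 4, 5, 6} is a clique of size 6, and the vertices of any clique must share a bag in every tree decomposition; so some bag has ≥ 6 vertices and tw(G) ≥ 5. Combining the bounds, tw(G) = 5.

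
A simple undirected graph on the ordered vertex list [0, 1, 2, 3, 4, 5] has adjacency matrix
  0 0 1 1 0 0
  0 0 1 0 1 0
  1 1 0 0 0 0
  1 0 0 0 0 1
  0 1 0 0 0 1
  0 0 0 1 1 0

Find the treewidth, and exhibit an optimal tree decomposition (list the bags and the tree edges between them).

Treewidth 2.
Bags: B1 = {0, 2, 3}  B2 = {1, 2, 3}  B3 = {1, 3, 4}  B4 = {3, 4, 5}
Tree: B1–B2, B2–B3, B3–B4

Each bag holds 3 vertices, so the decomposition has width 2, which upper-bounds the treewidth. For the lower bound, G contains the cycle 3–0–2–1–4–5–3, so G is not a forest; only forests have treewidth ≤ 1, hence tw(G) ≥ 2. Hence tw(G) = 2 exactly.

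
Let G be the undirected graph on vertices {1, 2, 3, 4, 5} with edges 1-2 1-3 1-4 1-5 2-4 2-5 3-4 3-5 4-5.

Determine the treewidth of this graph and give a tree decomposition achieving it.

Treewidth 3.
One such decomposition:
Bags: B1 = {1, 2, 4, 5}  B2 = {1, 3, 4, 5}
Tree: B1–B2

Every bag has size at most 4, so the width is 4 − 1 = 3 and tw(G) ≤ 3. For the lower bound, the 4 vertices {1, 2, 4, 5} are pairwise adjacent, and any tree decomposition puts a clique entirely inside one bag — forcing width ≥ 3. The upper and lower bounds meet at 3, so that is the treewidth.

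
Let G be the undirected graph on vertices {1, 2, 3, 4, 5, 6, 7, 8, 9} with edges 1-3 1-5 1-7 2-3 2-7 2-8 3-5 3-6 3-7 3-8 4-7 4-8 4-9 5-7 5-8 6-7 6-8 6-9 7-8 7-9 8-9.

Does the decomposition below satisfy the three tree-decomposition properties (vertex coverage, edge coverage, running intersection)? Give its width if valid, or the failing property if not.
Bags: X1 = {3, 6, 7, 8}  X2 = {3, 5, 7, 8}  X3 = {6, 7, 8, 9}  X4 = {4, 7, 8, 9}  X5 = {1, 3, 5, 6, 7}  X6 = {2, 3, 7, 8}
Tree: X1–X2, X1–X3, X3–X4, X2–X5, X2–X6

No — bags containing vertex 6 are not connected in the tree.

A tree decomposition must satisfy three properties: every vertex lies in some bag; for every edge, both endpoints lie together in some bag; and for every vertex, the bags containing it form a connected subtree. Here bags containing vertex 6 are not connected in the tree, so the decomposition is invalid.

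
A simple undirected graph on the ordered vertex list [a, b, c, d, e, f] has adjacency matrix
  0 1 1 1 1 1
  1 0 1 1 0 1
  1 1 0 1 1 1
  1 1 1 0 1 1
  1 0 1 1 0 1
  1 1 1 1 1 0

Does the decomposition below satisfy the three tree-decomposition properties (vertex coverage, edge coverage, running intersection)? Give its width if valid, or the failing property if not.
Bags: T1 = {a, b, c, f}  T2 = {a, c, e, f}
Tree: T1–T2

A tree decomposition must satisfy three properties: every vertex lies in some bag; for every edge, both endpoints lie together in some bag; and for every vertex, the bags containing it form a connected subtree. Here vertex d appears in no bag, so the decomposition is invalid.

No — vertex d appears in no bag.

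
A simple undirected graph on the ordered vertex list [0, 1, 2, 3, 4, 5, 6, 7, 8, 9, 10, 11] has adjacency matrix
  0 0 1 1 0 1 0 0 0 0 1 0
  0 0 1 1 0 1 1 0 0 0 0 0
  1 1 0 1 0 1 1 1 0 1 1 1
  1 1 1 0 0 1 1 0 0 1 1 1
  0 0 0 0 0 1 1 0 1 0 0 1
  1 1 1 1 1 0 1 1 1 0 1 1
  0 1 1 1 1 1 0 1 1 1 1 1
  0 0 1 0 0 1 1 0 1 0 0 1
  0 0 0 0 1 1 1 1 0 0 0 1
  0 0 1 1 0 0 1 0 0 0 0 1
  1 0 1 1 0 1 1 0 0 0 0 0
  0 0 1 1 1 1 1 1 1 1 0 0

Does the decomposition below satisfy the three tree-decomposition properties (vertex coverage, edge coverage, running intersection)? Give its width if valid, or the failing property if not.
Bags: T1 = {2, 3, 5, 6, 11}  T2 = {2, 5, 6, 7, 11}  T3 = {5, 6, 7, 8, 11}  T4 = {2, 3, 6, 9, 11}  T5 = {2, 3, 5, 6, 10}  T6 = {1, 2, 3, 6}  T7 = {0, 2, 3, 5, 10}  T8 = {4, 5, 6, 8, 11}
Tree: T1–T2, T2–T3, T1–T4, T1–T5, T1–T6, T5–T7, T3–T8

No — edge (5,1) lies in no bag.

A tree decomposition must satisfy three properties: every vertex lies in some bag; for every edge, both endpoints lie together in some bag; and for every vertex, the bags containing it form a connected subtree. Here edge (5,1) lies in no bag, so the decomposition is invalid.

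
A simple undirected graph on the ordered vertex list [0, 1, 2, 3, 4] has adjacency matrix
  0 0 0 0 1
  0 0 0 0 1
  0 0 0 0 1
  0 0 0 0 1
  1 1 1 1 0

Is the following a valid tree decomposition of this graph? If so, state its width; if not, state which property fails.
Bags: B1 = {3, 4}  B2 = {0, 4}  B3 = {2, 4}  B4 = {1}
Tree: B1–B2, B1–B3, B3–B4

A tree decomposition must satisfy three properties: every vertex lies in some bag; for every edge, both endpoints lie together in some bag; and for every vertex, the bags containing it form a connected subtree. Here edge (4,1) lies in no bag, so the decomposition is invalid.

No — edge (4,1) lies in no bag.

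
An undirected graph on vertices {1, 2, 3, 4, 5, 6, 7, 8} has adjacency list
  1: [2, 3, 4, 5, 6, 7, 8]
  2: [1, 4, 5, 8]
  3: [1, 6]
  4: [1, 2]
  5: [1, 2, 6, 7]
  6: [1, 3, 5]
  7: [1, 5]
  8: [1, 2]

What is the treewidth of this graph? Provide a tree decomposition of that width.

The largest bag has 3 vertices, giving width 2; this decomposition certifies tw(G) ≤ 2. Conversely, {1, 2, 8} is a clique of size 3, and the vertices of any clique must share a bag in every tree decomposition; so some bag has ≥ 3 vertices and tw(G) ≥ 2. Hence tw(G) = 2 exactly.

Treewidth 2.
One optimal decomposition is:
Bags: B1 = {1, 5, 7}  B2 = {1, 2, 5}  B3 = {1, 2, 4}  B4 = {1, 5, 6}  B5 = {1, 2, 8}  B6 = {1, 3, 6}
Tree: B1–B2, B2–B3, B2–B4, B3–B5, B4–B6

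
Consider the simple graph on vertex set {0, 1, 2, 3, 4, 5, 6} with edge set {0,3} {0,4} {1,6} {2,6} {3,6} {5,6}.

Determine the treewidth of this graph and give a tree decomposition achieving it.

Each bag holds 2 vertices, so the decomposition has width 1, which upper-bounds the treewidth. Any graph with an edge has treewidth ≥ 1, and G has the edge 0–4. Therefore the treewidth is 1.

Treewidth 1.
One optimal decomposition is:
Bags: B1 = {0, 4}  B2 = {0, 3}  B3 = {3, 6}  B4 = {5, 6}  B5 = {1, 6}  B6 = {2, 6}
Tree: B1–B2, B2–B3, B3–B4, B4–B5, B3–B6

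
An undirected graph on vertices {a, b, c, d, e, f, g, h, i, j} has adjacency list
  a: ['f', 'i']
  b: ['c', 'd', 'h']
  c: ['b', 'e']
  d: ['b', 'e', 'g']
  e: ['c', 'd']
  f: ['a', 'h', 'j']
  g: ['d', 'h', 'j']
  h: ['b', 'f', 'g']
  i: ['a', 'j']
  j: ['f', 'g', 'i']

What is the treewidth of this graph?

2

A width-2 tree decomposition is:
Bags: B1 = {b, c, e}  B2 = {b, d, e}  B3 = {b, d, h}  B4 = {d, g, h}  B5 = {f, g, h}  B6 = {f, g, j}  B7 = {a, f, j}  B8 = {a, i, j}
Tree: B1–B2, B2–B3, B3–B4, B4–B5, B5–B6, B6–B7, B7–B8
Each bag holds 3 vertices, so the decomposition has width 2, which upper-bounds the treewidth. For the lower bound, G contains the cycle c–e–d–b–c, so G is not a forest; only forests have treewidth ≤ 1, hence tw(G) ≥ 2. Hence tw(G) = 2 exactly.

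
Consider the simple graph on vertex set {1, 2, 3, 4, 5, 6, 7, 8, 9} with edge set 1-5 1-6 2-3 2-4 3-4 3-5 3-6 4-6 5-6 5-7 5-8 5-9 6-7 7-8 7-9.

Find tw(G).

A width-2 tree decomposition is:
Bags: B1 = {5, 7, 9}  B2 = {5, 6, 7}  B3 = {1, 5, 6}  B4 = {5, 7, 8}  B5 = {3, 5, 6}  B6 = {3, 4, 6}  B7 = {2, 3, 4}
Tree: B1–B2, B2–B3, B2–B4, B3–B5, B5–B6, B6–B7
Each bag holds 3 vertices, so the decomposition has width 2, which upper-bounds the treewidth. Conversely, {2, 3, 4} is a clique of size 3, and the vertices of any clique must share a bag in every tree decomposition; so some bag has ≥ 3 vertices and tw(G) ≥ 2. Combining the bounds, tw(G) = 2.

2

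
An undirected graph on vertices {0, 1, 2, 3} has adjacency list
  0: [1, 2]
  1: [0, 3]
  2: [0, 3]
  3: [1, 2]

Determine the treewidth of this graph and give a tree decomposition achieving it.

Treewidth 2.
Bags: B1 = {0, 2, 3}  B2 = {0, 1, 3}
Tree: B1–B2

Every bag has size at most 3, so the width is 3 − 1 = 2 and tw(G) ≤ 2. Since 3–2–0–1–3 is a cycle in G, G is not acyclic. Forests are exactly the graphs of treewidth ≤ 1, so tw(G) ≥ 2. Combining the bounds, tw(G) = 2.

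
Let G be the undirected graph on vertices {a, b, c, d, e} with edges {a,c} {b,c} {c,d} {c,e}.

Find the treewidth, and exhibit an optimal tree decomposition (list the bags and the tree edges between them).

The largest bag has 2 vertices, giving width 1; this decomposition certifies tw(G) ≤ 1. Since G has at least one edge (e.g. e–c), it is not an edgeless graph, so tw(G) ≥ 1. Therefore the treewidth is 1.

Treewidth 1.
One optimal decomposition is:
Bags: B1 = {c, e}  B2 = {b, c}  B3 = {a, c}  B4 = {c, d}
Tree: B1–B2, B2–B3, B1–B4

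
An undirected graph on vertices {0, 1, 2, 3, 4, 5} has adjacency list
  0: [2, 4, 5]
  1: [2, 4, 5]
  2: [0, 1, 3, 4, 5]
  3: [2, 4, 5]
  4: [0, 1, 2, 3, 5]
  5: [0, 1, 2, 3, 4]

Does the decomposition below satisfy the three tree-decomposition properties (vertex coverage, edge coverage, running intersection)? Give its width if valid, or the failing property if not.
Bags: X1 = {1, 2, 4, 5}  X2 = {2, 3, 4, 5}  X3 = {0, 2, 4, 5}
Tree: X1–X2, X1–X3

Yes; width 3.

Checking the three conditions: (i) the bags cover all of {0, 1, 2, 3, 4, 5}; (ii) for each edge, some bag contains both endpoints; (iii) the bags containing any fixed vertex form a subtree. All hold, so the decomposition is valid with width 4 − 1 = 3.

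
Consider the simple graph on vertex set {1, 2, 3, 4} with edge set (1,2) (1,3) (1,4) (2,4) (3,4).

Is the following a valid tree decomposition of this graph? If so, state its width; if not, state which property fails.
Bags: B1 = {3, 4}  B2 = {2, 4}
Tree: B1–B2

No — vertex 1 appears in no bag.

A tree decomposition must satisfy three properties: every vertex lies in some bag; for every edge, both endpoints lie together in some bag; and for every vertex, the bags containing it form a connected subtree. Here vertex 1 appears in no bag, so the decomposition is invalid.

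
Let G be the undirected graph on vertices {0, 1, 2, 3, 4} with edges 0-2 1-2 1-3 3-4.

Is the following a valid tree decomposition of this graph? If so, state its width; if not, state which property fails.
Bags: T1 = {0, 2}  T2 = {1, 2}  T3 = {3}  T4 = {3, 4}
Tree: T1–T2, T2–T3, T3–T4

No — edge (1,3) lies in no bag.

A tree decomposition must satisfy three properties: every vertex lies in some bag; for every edge, both endpoints lie together in some bag; and for every vertex, the bags containing it form a connected subtree. Here edge (1,3) lies in no bag, so the decomposition is invalid.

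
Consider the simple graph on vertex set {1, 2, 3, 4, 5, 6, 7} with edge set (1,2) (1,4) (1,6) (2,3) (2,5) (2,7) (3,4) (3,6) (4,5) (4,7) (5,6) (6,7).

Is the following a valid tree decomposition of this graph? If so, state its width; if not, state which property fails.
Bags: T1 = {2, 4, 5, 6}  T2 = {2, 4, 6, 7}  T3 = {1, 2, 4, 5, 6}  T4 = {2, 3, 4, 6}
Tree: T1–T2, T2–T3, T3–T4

No — bags containing vertex 5 are not connected in the tree.

A tree decomposition must satisfy three properties: every vertex lies in some bag; for every edge, both endpoints lie together in some bag; and for every vertex, the bags containing it form a connected subtree. Here bags containing vertex 5 are not connected in the tree, so the decomposition is invalid.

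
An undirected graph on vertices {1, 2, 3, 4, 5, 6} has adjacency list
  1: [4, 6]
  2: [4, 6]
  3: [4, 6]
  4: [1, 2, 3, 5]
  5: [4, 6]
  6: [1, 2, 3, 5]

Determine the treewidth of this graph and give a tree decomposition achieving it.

Treewidth 2.
One optimal decomposition is:
Bags: B1 = {4, 5, 6}  B2 = {2, 4, 6}  B3 = {3, 4, 6}  B4 = {1, 4, 6}
Tree: B1–B2, B2–B3, B3–B4

Every bag has size at most 3, so the width is 3 − 1 = 2 and tw(G) ≤ 2. For the lower bound, G contains the cycle 5–6–2–4–5, so G is not a forest; only forests have treewidth ≤ 1, hence tw(G) ≥ 2. Therefore the treewidth is 2.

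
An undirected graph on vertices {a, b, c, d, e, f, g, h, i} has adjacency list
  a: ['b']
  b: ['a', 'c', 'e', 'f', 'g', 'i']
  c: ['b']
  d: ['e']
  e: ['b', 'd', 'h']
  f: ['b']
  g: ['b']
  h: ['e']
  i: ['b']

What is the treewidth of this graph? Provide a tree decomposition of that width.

Treewidth 1.
Bags: B1 = {a, b}  B2 = {b, e}  B3 = {d, e}  B4 = {b, g}  B5 = {b, i}  B6 = {b, c}  B7 = {e, h}  B8 = {b, f}
Tree: B1–B2, B2–B3, B1–B4, B4–B5, B2–B6, B3–B7, B5–B8

The largest bag has 2 vertices, giving width 1; this decomposition certifies tw(G) ≤ 1. Since G has at least one edge (e.g. b–a), it is not an edgeless graph, so tw(G) ≥ 1. Therefore the treewidth is 1.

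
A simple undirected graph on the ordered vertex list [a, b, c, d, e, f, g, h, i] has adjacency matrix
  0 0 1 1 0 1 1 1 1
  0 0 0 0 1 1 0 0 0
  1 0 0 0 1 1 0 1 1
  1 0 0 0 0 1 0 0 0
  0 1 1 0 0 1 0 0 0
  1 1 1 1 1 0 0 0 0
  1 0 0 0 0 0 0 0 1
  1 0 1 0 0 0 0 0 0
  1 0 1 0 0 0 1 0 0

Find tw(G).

A width-2 tree decomposition is:
Bags: B1 = {a, c, f}  B2 = {a, c, i}  B3 = {c, e, f}  B4 = {a, c, h}  B5 = {a, d, f}  B6 = {a, g, i}  B7 = {b, e, f}
Tree: B1–B2, B1–B3, B1–B4, B1–B5, B2–B6, B3–B7
Every bag has size at most 3, so the width is 3 − 1 = 2 and tw(G) ≤ 2. For the lower bound, the 3 vertices {c, e, f} are pairwise adjacent, and any tree decomposition puts a clique entirely inside one bag — forcing width ≥ 2. The upper and lower bounds meet at 2, so that is the treewidth.

2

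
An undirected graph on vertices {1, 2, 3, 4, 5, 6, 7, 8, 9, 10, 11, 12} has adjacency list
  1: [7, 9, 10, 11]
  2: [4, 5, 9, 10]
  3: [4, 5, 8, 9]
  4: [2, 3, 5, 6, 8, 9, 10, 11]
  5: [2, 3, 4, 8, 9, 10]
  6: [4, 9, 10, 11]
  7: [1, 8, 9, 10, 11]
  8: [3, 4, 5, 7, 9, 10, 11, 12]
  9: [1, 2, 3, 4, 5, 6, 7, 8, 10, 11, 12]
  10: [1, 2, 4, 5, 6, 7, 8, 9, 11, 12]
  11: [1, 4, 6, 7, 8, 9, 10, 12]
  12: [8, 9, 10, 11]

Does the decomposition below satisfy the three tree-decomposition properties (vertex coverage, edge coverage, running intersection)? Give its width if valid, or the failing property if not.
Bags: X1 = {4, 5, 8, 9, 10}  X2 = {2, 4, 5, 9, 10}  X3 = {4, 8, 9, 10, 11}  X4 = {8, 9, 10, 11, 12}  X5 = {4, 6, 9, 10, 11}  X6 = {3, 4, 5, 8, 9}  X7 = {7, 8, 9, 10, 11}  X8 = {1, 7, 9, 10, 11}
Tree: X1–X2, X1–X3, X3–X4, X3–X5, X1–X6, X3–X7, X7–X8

Checking the three conditions: (i) the bags cover all of {1, 2, 3, 4, 5, 6, 7, 8, 9, 10, 11, 12}; (ii) for each edge, some bag contains both endpoints; (iii) the bags containing any fixed vertex form a subtree. All hold, so the decomposition is valid with width 5 − 1 = 4.

Yes; width 4.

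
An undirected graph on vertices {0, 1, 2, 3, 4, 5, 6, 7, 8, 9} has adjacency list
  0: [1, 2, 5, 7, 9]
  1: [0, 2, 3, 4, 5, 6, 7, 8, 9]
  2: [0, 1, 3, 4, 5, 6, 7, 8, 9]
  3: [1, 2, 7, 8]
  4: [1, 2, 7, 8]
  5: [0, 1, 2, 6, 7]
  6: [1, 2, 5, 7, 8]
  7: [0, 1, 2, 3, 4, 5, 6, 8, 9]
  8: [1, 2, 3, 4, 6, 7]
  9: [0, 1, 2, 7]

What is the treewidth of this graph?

4

A width-4 tree decomposition is:
Bags: B1 = {0, 1, 2, 7, 9}  B2 = {0, 1, 2, 5, 7}  B3 = {1, 2, 5, 6, 7}  B4 = {1, 2, 6, 7, 8}  B5 = {1, 2, 3, 7, 8}  B6 = {1, 2, 4, 7, 8}
Tree: B1–B2, B2–B3, B3–B4, B4–B5, B5–B6
Each bag holds 5 vertices, so the decomposition has width 4, which upper-bounds the treewidth. Conversely, {0, 1, 2, 7, 9} is a clique of size 5, and the vertices of any clique must share a bag in every tree decomposition; so some bag has ≥ 5 vertices and tw(G) ≥ 4. The upper and lower bounds meet at 4, so that is the treewidth.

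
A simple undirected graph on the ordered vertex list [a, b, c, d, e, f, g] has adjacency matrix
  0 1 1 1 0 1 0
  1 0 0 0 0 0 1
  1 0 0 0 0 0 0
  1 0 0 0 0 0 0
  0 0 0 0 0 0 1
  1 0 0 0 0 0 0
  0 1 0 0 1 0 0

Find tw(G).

A width-1 tree decomposition is:
Bags: B1 = {a, d}  B2 = {a, f}  B3 = {a, c}  B4 = {a, b}  B5 = {b, g}  B6 = {e, g}
Tree: B1–B2, B1–B3, B3–B4, B4–B5, B5–B6
Each bag holds 2 vertices, so the decomposition has width 1, which upper-bounds the treewidth. G has an edge, so its treewidth is at least 1. Hence tw(G) = 1 exactly.

1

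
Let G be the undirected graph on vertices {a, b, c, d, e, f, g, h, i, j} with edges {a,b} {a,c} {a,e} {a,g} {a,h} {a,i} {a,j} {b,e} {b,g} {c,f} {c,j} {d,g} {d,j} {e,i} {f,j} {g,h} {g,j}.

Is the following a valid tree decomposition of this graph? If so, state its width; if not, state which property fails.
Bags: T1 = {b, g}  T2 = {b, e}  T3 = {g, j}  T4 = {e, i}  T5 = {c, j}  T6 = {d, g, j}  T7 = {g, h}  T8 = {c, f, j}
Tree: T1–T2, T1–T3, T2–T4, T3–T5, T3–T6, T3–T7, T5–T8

A tree decomposition must satisfy three properties: every vertex lies in some bag; for every edge, both endpoints lie together in some bag; and for every vertex, the bags containing it form a connected subtree. Here vertex a appears in no bag, so the decomposition is invalid.

No — vertex a appears in no bag.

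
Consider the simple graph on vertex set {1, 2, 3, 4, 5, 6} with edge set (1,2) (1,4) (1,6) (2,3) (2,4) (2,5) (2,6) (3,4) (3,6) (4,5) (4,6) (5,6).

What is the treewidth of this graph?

A width-3 tree decomposition is:
Bags: B1 = {2, 4, 5, 6}  B2 = {1, 2, 4, 6}  B3 = {2, 3, 4, 6}
Tree: B1–B2, B2–B3
Each bag holds 4 vertices, so the decomposition has width 3, which upper-bounds the treewidth. On the other hand G contains the 4-clique {1, 2, 4, 6}. A clique must lie in a single bag of any decomposition, so no decomposition can have width below 3. Therefore the treewidth is 3.

3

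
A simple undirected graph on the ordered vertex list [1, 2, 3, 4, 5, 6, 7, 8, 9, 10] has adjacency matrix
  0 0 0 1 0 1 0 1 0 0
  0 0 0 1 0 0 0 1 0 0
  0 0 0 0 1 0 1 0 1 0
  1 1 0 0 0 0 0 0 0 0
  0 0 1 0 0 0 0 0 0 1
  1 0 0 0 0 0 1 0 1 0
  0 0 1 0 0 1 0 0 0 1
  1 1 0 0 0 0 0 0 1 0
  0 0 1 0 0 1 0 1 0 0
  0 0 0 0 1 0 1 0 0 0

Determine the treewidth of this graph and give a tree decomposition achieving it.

Each bag holds 3 vertices, so the decomposition has width 2, which upper-bounds the treewidth. For the lower bound, G contains the cycle 10–5–3–7–10, so G is not a forest; only forests have treewidth ≤ 1, hence tw(G) ≥ 2. Combining the bounds, tw(G) = 2.

Treewidth 2.
One such decomposition:
Bags: B1 = {5, 7, 10}  B2 = {3, 5, 7}  B3 = {3, 6, 7}  B4 = {3, 6, 9}  B5 = {1, 6, 9}  B6 = {1, 8, 9}  B7 = {1, 4, 8}  B8 = {2, 4, 8}
Tree: B1–B2, B2–B3, B3–B4, B4–B5, B5–B6, B6–B7, B7–B8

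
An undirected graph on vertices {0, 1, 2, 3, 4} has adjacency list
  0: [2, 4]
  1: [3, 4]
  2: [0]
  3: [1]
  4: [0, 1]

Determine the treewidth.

A width-1 tree decomposition is:
Bags: B1 = {0, 2}  B2 = {0, 4}  B3 = {1, 4}  B4 = {1, 3}
Tree: B1–B2, B2–B3, B3–B4
The largest bag has 2 vertices, giving width 1; this decomposition certifies tw(G) ≤ 1. Since G has at least one edge (e.g. 2–0), it is not an edgeless graph, so tw(G) ≥ 1. Therefore the treewidth is 1.

1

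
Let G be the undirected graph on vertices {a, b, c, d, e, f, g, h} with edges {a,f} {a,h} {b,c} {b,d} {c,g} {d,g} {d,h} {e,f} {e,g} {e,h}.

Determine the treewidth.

2

A width-2 tree decomposition is:
Bags: B1 = {a, f, h}  B2 = {e, f, h}  B3 = {d, e, h}  B4 = {d, e, g}  B5 = {b, d, g}  B6 = {b, c, g}
Tree: B1–B2, B2–B3, B3–B4, B4–B5, B5–B6
Each bag holds 3 vertices, so the decomposition has width 2, which upper-bounds the treewidth. Since a–f–e–h–a is a cycle in G, G is not acyclic. Forests are exactly the graphs of treewidth ≤ 1, so tw(G) ≥ 2. Hence tw(G) = 2 exactly.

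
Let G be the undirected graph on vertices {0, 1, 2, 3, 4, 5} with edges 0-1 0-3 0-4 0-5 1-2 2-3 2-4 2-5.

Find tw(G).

2

A width-2 tree decomposition is:
Bags: B1 = {0, 2, 4}  B2 = {0, 1, 2}  B3 = {0, 2, 3}  B4 = {0, 2, 5}
Tree: B1–B2, B2–B3, B3–B4
Every bag has size at most 3, so the width is 3 − 1 = 2 and tw(G) ≤ 2. Since 2–4–0–1–2 is a cycle in G, G is not acyclic. Forests are exactly the graphs of treewidth ≤ 1, so tw(G) ≥ 2. Hence tw(G) = 2 exactly.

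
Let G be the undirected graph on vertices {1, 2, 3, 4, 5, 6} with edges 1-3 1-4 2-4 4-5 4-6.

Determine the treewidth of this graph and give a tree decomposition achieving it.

Each bag holds 2 vertices, so the decomposition has width 1, which upper-bounds the treewidth. Any graph with an edge has treewidth ≥ 1, and G has the edge 4–1. The upper and lower bounds meet at 1, so that is the treewidth.

Treewidth 1.
Bags: B1 = {1, 4}  B2 = {1, 3}  B3 = {2, 4}  B4 = {4, 6}  B5 = {4, 5}
Tree: B1–B2, B1–B3, B1–B4, B1–B5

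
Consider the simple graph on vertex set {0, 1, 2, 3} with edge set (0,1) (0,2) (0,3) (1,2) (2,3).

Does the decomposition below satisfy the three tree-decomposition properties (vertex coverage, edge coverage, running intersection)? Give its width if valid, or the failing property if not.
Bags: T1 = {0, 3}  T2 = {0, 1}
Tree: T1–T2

A tree decomposition must satisfy three properties: every vertex lies in some bag; for every edge, both endpoints lie together in some bag; and for every vertex, the bags containing it form a connected subtree. Here vertex 2 appears in no bag, so the decomposition is invalid.

No — vertex 2 appears in no bag.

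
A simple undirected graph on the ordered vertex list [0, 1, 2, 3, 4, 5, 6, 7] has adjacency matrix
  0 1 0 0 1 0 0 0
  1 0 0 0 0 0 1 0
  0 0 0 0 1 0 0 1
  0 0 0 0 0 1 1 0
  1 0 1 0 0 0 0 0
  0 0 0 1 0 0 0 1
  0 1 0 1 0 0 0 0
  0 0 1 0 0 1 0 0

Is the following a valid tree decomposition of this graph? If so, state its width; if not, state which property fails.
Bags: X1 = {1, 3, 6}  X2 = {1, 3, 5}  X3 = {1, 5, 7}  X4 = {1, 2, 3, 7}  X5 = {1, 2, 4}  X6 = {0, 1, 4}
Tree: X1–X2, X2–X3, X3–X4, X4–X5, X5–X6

No — bags containing vertex 3 are not connected in the tree.

A tree decomposition must satisfy three properties: every vertex lies in some bag; for every edge, both endpoints lie together in some bag; and for every vertex, the bags containing it form a connected subtree. Here bags containing vertex 3 are not connected in the tree, so the decomposition is invalid.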